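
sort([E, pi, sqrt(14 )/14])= [ sqrt(14 )/14,E,pi]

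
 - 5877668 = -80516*73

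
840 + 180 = 1020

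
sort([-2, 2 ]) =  [-2,2 ] 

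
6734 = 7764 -1030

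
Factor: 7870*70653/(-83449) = -2^1*3^1*5^1*11^1*787^1*2141^1 * 83449^(-1) = -  556039110/83449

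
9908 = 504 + 9404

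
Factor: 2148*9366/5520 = 838257/230 = 2^( - 1)*3^1*5^( - 1 )*7^1*23^( - 1)*179^1*223^1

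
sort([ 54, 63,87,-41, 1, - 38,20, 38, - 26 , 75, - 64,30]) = [ - 64, - 41  , - 38, - 26, 1, 20, 30,38,54, 63, 75,87]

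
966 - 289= 677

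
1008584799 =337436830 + 671147969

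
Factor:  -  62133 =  - 3^1 * 139^1 * 149^1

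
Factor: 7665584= 2^4*73^1*6563^1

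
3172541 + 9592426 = 12764967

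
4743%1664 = 1415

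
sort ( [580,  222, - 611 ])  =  [ - 611, 222,  580]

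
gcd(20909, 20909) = 20909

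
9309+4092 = 13401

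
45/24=1 + 7/8 = 1.88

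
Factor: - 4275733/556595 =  - 5^(-1)*7^1*11^1*13^( - 1)*8563^( - 1)*55529^1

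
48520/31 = 48520/31 = 1565.16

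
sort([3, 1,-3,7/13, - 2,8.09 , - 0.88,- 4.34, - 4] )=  [ - 4.34,-4, - 3,-2, - 0.88, 7/13,1,3,8.09 ] 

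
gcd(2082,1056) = 6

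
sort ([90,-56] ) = [ - 56,90] 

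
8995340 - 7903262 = 1092078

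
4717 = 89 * 53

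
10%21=10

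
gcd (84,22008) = 84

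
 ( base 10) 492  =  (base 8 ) 754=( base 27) I6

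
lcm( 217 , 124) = 868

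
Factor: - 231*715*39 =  - 6441435 = -  3^2*5^1 * 7^1*11^2*13^2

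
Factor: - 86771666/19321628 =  - 2^( - 1) * 31^1*61^ ( - 1)*79187^(-1)*1399543^1 = - 43385833/9660814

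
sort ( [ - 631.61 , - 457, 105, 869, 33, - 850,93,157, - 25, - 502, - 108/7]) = [ - 850, - 631.61, - 502, - 457, - 25 , - 108/7,33,93, 105, 157,869 ]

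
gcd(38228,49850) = 2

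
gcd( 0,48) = 48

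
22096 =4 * 5524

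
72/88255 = 72/88255 = 0.00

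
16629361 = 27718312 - 11088951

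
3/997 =3/997 = 0.00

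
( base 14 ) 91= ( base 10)127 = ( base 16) 7f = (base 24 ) 57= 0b1111111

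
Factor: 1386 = 2^1*3^2*7^1*11^1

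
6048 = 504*12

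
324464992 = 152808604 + 171656388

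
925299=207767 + 717532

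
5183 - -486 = 5669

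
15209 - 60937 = -45728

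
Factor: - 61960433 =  - 263^1*235591^1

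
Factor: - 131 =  - 131^1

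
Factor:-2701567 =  - 11^2*83^1*269^1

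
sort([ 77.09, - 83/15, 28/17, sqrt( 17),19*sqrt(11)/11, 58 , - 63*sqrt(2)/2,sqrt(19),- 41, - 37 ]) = [-63*sqrt(2 ) /2, - 41,  -  37, - 83/15, 28/17, sqrt(17 ), sqrt(19 ) , 19*sqrt (11)/11,58,77.09]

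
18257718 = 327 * 55834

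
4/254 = 2/127= 0.02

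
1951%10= 1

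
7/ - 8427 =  -7/8427=- 0.00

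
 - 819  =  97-916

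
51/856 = 51/856 = 0.06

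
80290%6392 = 3586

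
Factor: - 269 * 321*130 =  - 11225370 = - 2^1*3^1 * 5^1*13^1*107^1*269^1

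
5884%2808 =268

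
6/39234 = 1/6539 = 0.00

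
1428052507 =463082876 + 964969631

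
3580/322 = 1790/161 = 11.12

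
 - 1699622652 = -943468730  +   - 756153922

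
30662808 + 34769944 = 65432752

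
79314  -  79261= 53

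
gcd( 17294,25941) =8647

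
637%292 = 53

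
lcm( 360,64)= 2880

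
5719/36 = 158 + 31/36 = 158.86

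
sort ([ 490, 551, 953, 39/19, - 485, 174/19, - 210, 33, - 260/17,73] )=[ - 485, - 210,  -  260/17, 39/19, 174/19, 33,  73, 490, 551, 953 ] 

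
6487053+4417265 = 10904318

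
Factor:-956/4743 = - 2^2 *3^(  -  2 )*17^ (-1)*31^(-1)*239^1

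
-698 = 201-899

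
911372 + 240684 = 1152056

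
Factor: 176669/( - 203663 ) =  - 31^1*41^1*139^1*203663^( - 1)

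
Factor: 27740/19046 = 13870/9523 = 2^1 * 5^1*19^1 * 73^1 * 89^ (- 1)*107^( - 1 )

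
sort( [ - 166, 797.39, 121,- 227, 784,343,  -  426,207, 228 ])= [ - 426, - 227, - 166, 121, 207,  228,343, 784,797.39]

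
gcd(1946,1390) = 278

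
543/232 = 2+79/232 = 2.34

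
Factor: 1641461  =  809^1*2029^1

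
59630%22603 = 14424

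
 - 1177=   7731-8908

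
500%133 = 101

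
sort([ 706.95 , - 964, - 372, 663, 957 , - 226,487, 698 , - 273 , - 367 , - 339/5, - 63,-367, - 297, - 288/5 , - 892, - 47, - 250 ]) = [ - 964, - 892, - 372, - 367 ,-367, - 297, - 273 , - 250, - 226, - 339/5, - 63,-288/5, - 47 , 487, 663, 698,706.95,957]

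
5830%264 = 22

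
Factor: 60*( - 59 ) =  - 3540  =  - 2^2*3^1*5^1*59^1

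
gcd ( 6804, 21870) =486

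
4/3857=4/3857= 0.00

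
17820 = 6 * 2970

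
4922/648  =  2461/324 = 7.60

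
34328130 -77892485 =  - 43564355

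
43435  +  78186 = 121621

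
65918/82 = 32959/41 = 803.88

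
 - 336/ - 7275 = 112/2425 = 0.05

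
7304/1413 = 7304/1413 = 5.17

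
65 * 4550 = 295750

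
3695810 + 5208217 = 8904027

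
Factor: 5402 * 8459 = 45695518  =  2^1*11^1*37^1*73^1 * 769^1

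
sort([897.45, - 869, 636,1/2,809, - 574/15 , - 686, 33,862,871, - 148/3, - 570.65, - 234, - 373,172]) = [-869,- 686,-570.65, - 373, - 234, - 148/3,-574/15  ,  1/2,  33, 172,636,  809,862, 871, 897.45 ]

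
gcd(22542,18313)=1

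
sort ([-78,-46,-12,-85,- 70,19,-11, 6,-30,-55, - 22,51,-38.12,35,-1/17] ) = [-85, - 78,-70, - 55 , - 46, - 38.12, - 30,-22 ,-12 ,  -  11,-1/17,6,  19, 35,51]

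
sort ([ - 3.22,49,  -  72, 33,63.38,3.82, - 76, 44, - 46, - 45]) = [ - 76,-72, - 46 , - 45, - 3.22, 3.82, 33, 44 , 49, 63.38] 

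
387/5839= 387/5839 =0.07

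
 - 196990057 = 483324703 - 680314760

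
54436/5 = 54436/5 = 10887.20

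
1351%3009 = 1351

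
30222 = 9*3358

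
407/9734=407/9734 = 0.04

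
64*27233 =1742912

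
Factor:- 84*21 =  - 1764 = - 2^2*3^2*7^2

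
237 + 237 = 474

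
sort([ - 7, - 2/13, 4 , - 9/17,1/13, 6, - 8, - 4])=[ - 8, - 7 , - 4,-9/17, - 2/13,1/13, 4, 6]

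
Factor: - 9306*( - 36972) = 344061432 = 2^3 * 3^4*11^1*13^1* 47^1* 79^1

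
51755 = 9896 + 41859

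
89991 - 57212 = 32779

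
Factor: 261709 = 7^4*109^1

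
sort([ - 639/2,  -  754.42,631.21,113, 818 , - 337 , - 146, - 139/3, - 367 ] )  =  [  -  754.42, - 367, - 337, - 639/2,- 146, -139/3, 113, 631.21,818]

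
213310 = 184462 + 28848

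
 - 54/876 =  - 1+ 137/146= -0.06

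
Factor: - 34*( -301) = 10234  =  2^1 * 7^1*17^1*43^1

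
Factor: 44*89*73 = 285868 = 2^2 * 11^1 * 73^1*89^1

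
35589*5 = 177945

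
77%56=21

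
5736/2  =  2868= 2868.00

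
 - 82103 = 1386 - 83489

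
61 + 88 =149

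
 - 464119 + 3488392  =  3024273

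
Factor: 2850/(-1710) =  - 5/3 = -  3^( - 1 )*5^1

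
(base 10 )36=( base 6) 100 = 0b100100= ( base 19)1H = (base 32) 14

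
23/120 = 23/120 = 0.19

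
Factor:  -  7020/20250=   -2^1 * 3^( - 1 )*5^( - 2)*13^1 = - 26/75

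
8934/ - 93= - 2978/31 = - 96.06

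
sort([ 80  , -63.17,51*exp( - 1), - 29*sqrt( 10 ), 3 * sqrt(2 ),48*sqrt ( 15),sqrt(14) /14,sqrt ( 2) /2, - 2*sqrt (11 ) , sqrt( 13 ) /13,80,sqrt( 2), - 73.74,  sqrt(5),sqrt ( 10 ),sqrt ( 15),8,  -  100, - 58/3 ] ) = [ - 100, - 29*sqrt(10 ), - 73.74, - 63.17, - 58/3,-2*sqrt (11 ),sqrt( 14 )/14,sqrt(13) /13,sqrt (2 )/2,sqrt(2),sqrt( 5),sqrt( 10),sqrt( 15 ),3*sqrt( 2),8 , 51*exp ( - 1),80,  80, 48*sqrt( 15 )]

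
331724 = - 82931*( - 4)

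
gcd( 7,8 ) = 1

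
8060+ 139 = 8199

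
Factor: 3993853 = 61^1*233^1*281^1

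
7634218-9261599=-1627381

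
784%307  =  170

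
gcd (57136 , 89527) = 1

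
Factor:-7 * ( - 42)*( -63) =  - 2^1 * 3^3*7^3= -18522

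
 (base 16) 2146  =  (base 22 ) HD4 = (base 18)1854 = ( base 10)8518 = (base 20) 115I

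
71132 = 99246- 28114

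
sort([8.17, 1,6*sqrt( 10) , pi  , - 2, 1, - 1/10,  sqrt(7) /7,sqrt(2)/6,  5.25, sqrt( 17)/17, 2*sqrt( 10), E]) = [ - 2, - 1/10, sqrt( 2)/6, sqrt( 17 ) /17, sqrt(7)/7, 1, 1,E, pi,5.25, 2*sqrt( 10),8.17, 6*sqrt( 10) ] 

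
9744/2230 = 4872/1115 = 4.37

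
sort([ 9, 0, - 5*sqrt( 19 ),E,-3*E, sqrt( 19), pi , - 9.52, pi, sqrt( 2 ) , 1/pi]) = [-5*sqrt( 19 ), - 9.52, -3*  E,0,  1/pi,sqrt( 2), E, pi,pi , sqrt ( 19),9 ]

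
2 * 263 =526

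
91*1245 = 113295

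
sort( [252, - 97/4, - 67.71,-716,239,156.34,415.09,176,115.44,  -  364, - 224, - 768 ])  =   [-768, - 716, - 364 , - 224, - 67.71,- 97/4,115.44, 156.34,176, 239, 252 , 415.09] 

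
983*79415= 78064945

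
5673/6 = 1891/2 = 945.50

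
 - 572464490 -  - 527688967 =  - 44775523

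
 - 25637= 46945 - 72582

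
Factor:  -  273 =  - 3^1*7^1  *13^1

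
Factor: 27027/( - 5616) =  - 77/16 = - 2^( - 4 ) * 7^1*11^1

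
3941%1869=203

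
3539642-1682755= 1856887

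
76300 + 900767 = 977067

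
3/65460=1/21820=0.00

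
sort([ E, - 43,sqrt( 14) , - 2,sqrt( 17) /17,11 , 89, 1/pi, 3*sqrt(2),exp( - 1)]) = [ - 43, - 2,sqrt( 17 )/17,1/pi, exp( -1) , E,sqrt( 14), 3*sqrt(2),11,89 ]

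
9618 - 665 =8953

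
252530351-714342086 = - 461811735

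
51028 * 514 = 26228392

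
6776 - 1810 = 4966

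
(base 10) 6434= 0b1100100100010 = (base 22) d6a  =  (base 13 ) 2C0C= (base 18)11f8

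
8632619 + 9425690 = 18058309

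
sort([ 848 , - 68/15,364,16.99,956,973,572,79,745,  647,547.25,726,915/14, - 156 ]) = [ - 156, - 68/15,16.99, 915/14,79,364 , 547.25,572,647,726,745,848, 956,973]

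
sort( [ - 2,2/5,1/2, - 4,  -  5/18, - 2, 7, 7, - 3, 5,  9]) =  [ - 4, - 3, - 2, - 2,-5/18  ,  2/5, 1/2,5,7,7, 9] 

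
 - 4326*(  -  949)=4105374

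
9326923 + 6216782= 15543705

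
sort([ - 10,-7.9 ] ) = [-10, - 7.9]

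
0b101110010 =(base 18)12A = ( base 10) 370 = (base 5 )2440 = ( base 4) 11302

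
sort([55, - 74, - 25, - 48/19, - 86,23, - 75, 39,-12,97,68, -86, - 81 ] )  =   [ - 86, - 86, - 81, - 75, - 74, - 25,-12,-48/19, 23,39,55,68, 97 ] 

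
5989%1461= 145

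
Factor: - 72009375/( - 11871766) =2^( -1 ) * 3^1*5^5 * 7681^1*5935883^( - 1) 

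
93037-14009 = 79028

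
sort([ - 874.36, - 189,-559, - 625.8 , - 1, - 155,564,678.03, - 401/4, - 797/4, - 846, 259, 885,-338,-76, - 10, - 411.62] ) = [ - 874.36, - 846, - 625.8, - 559, - 411.62, - 338, - 797/4 , - 189, - 155 , - 401/4, - 76, - 10, - 1, 259,564 , 678.03, 885 ]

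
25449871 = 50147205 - 24697334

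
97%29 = 10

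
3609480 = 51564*70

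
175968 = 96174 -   -  79794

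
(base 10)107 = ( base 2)1101011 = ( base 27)3q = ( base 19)5c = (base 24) 4b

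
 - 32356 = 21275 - 53631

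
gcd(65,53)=1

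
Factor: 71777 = 71777^1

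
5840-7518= - 1678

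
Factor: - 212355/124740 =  - 143/84=-2^ ( - 2 )*3^( - 1)*7^(  -  1)*11^1*13^1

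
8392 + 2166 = 10558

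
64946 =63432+1514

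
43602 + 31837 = 75439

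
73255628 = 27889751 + 45365877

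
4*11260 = 45040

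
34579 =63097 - 28518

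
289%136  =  17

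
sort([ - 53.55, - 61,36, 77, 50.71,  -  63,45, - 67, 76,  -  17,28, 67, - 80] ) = [ - 80, - 67,- 63, - 61,-53.55, - 17,28,36,45, 50.71,67, 76,77]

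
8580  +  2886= 11466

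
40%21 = 19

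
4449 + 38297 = 42746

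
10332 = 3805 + 6527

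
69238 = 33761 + 35477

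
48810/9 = 16270/3 = 5423.33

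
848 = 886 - 38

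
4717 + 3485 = 8202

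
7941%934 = 469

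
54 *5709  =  308286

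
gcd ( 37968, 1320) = 24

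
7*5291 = 37037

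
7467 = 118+7349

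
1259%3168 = 1259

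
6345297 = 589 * 10773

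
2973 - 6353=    - 3380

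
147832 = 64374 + 83458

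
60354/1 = 60354 = 60354.00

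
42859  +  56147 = 99006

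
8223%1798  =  1031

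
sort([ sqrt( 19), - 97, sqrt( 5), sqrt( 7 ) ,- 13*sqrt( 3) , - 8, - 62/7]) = [ - 97, - 13*  sqrt( 3),- 62/7, - 8 , sqrt(5), sqrt( 7), sqrt( 19) ] 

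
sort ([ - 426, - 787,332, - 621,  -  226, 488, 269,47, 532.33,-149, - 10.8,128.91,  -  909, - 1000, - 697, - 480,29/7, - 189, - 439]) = [ - 1000, - 909, - 787, - 697, - 621,-480,-439, - 426, - 226, - 189, - 149, - 10.8,29/7,47,128.91, 269, 332 , 488, 532.33]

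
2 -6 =  -  4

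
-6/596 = -3/298 = - 0.01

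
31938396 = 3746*8526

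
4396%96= 76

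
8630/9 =958 +8/9 = 958.89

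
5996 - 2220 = 3776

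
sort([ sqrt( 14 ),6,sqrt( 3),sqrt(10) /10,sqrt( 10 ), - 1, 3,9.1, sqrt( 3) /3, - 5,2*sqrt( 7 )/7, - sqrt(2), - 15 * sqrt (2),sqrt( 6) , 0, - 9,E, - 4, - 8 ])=[ - 15*sqrt(2 ), - 9, - 8, - 5,  -  4, - sqrt( 2), - 1,  0,sqrt( 10)/10, sqrt ( 3 ) /3,2 * sqrt( 7)/7,sqrt(3 ),sqrt( 6),E, 3,sqrt(10),sqrt( 14),6,9.1 ]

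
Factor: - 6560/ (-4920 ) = 4/3 = 2^2*3^( -1 ) 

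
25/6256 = 25/6256 = 0.00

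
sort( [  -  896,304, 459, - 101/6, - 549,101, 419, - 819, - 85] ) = [ - 896, - 819,  -  549, - 85 , - 101/6, 101 , 304,419,459]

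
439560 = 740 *594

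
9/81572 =9/81572 =0.00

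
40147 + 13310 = 53457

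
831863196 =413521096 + 418342100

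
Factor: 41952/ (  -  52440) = -4/5= -2^2*5^( -1 ) 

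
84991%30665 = 23661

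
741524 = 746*994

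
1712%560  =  32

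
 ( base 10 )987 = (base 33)tu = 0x3db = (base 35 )s7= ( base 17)371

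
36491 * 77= 2809807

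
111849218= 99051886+12797332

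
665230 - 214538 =450692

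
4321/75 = 57 + 46/75 = 57.61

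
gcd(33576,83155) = 1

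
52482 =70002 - 17520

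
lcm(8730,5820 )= 17460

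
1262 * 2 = 2524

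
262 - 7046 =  - 6784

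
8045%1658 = 1413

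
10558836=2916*3621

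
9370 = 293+9077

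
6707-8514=-1807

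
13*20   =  260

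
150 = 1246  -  1096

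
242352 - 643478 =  - 401126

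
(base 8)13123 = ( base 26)8BL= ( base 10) 5715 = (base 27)7MI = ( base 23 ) AIB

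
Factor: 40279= 47^1*  857^1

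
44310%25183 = 19127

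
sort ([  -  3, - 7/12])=[  -  3, - 7/12]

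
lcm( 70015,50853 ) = 4831035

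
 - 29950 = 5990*( - 5) 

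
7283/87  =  83+62/87 = 83.71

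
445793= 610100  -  164307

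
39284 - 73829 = -34545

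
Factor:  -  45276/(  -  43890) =98/95 =2^1*5^(-1)*7^2*19^( - 1)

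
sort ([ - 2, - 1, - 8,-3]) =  [ - 8, - 3, - 2, - 1]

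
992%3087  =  992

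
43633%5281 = 1385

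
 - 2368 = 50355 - 52723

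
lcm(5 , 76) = 380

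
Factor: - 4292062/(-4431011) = 2^1*13^(-2) * 19^1 * 157^( - 1)*167^( - 1) * 179^1*631^1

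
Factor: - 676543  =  -7^2*13807^1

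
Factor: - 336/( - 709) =2^4*3^1 * 7^1*709^(-1)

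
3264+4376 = 7640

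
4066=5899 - 1833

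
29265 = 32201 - 2936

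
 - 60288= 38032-98320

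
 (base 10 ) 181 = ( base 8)265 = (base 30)61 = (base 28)6D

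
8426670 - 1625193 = 6801477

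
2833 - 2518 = 315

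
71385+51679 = 123064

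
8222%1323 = 284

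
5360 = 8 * 670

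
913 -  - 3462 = 4375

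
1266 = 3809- 2543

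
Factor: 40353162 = 2^1*3^1 * 37^1*67^1 * 2713^1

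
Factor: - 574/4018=  -  1/7  =  - 7^(-1 ) 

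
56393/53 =1064+ 1/53= 1064.02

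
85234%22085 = 18979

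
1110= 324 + 786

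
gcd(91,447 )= 1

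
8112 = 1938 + 6174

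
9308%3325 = 2658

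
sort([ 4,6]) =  [4, 6]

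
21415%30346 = 21415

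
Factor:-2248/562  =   - 2^2 = - 4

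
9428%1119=476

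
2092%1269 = 823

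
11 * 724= 7964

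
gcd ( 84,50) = 2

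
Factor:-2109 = - 3^1*19^1*37^1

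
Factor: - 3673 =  - 3673^1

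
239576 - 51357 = 188219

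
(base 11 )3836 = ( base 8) 11610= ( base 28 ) 6AG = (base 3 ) 20212012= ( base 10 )5000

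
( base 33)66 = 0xCC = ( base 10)204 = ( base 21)9f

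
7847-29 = 7818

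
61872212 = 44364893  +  17507319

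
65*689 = 44785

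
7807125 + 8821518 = 16628643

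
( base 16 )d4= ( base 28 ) 7g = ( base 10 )212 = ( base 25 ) 8c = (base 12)158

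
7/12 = 7/12  =  0.58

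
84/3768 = 7/314 = 0.02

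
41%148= 41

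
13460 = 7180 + 6280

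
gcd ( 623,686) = 7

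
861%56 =21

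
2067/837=2+131/279 = 2.47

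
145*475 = 68875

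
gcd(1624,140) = 28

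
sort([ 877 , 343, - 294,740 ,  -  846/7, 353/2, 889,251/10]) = [-294 , -846/7,251/10,  353/2, 343,740 , 877,889] 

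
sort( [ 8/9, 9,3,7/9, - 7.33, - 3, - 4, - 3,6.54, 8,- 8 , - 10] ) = [-10, - 8,-7.33, - 4,-3, - 3,7/9, 8/9,3, 6.54, 8,9 ] 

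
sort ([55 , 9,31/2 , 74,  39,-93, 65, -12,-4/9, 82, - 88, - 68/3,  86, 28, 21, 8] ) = [ - 93,-88, - 68/3, -12,-4/9, 8, 9 , 31/2 , 21, 28, 39, 55, 65, 74, 82, 86]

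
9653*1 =9653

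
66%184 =66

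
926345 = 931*995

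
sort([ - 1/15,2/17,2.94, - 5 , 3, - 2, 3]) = [ - 5,-2, - 1/15 , 2/17,2.94, 3,3]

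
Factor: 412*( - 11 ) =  - 2^2*11^1  *103^1 = - 4532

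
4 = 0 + 4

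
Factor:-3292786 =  - 2^1*7^1 * 235199^1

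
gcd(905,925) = 5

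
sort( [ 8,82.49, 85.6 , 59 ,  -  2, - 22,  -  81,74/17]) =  [ - 81, - 22,-2, 74/17 , 8,59, 82.49, 85.6]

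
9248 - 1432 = 7816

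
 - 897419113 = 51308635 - 948727748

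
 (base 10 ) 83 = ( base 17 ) 4F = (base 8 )123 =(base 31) 2L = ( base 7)146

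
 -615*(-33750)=20756250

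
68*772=52496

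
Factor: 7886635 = 5^1*439^1*3593^1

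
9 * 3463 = 31167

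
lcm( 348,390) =22620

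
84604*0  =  0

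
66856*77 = 5147912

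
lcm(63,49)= 441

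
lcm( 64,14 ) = 448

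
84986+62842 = 147828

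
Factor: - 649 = - 11^1  *  59^1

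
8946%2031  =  822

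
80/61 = 80/61 = 1.31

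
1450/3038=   725/1519 = 0.48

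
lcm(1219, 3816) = 87768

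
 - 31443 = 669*( - 47 )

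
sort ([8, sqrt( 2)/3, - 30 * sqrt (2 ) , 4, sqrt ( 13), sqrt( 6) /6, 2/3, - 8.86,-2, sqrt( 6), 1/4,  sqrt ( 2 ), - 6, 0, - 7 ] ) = [ - 30*sqrt( 2) , - 8.86, - 7, - 6, - 2,0, 1/4, sqrt(6)/6, sqrt( 2)/3, 2/3, sqrt(  2),sqrt( 6 ),sqrt( 13), 4, 8]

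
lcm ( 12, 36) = 36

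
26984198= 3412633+23571565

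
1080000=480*2250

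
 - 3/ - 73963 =3/73963 = 0.00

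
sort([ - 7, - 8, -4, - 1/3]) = [ - 8,- 7,  -  4, - 1/3]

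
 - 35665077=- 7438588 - 28226489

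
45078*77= 3471006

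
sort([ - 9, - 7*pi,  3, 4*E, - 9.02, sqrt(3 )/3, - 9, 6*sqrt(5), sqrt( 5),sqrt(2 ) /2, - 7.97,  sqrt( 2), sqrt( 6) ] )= [ - 7*pi, - 9.02, - 9, - 9,-7.97, sqrt( 3) /3 , sqrt (2 )/2, sqrt(2), sqrt( 5),sqrt( 6 ), 3, 4*E, 6*sqrt( 5)]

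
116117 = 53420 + 62697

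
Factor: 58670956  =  2^2*113^1*129803^1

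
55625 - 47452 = 8173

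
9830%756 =2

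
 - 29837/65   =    -  29837/65 = - 459.03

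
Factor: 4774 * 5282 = 25216268  =  2^2 * 7^1 * 11^1*19^1*31^1*139^1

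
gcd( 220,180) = 20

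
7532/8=941 + 1/2= 941.50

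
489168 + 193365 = 682533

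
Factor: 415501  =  113^1*3677^1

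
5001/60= 83+7/20  =  83.35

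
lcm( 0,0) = 0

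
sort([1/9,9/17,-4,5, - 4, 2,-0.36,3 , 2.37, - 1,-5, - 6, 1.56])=[ - 6,- 5, - 4 ,  -  4,-1, - 0.36 , 1/9, 9/17,  1.56,  2, 2.37, 3,5 ]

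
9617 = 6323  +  3294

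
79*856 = 67624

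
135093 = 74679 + 60414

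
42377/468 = 42377/468 = 90.55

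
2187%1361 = 826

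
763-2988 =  - 2225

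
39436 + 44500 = 83936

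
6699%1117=1114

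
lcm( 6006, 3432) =24024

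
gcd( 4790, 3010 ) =10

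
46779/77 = 607+40/77 = 607.52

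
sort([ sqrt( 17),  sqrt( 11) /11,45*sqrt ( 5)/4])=[ sqrt( 11 )/11,sqrt(17), 45*sqrt(5)/4] 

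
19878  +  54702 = 74580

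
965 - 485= 480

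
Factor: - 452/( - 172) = 113/43 = 43^( - 1)*113^1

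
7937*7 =55559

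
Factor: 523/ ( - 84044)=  - 2^( - 2)*523^1 *21011^( - 1)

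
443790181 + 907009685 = 1350799866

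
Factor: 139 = 139^1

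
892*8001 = 7136892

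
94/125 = 94/125 = 0.75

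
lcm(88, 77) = 616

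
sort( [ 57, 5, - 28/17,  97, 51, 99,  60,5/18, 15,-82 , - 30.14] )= [  -  82 , - 30.14, - 28/17, 5/18,5, 15,51, 57,60,  97,99] 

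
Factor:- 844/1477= -2^2  *  7^( - 1 ) = - 4/7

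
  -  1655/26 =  - 64 + 9/26  =  -63.65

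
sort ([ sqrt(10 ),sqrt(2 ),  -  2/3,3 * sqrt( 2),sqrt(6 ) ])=[ -2/3, sqrt( 2 ) , sqrt ( 6), sqrt(10) , 3*sqrt( 2)]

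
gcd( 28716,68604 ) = 12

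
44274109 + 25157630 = 69431739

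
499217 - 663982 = - 164765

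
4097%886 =553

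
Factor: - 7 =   -  7^1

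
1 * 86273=86273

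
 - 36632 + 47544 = 10912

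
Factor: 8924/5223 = 2^2 * 3^( -1)*23^1*97^1 *1741^( - 1) 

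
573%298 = 275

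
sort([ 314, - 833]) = [ - 833, 314 ]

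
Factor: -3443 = -11^1*313^1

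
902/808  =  451/404 = 1.12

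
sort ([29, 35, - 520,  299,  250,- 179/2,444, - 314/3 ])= [ - 520,- 314/3, - 179/2,29,35,250, 299,  444]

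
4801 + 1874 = 6675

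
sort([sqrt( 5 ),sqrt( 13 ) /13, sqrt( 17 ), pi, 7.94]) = [sqrt( 13 )/13, sqrt (5 ), pi , sqrt( 17) , 7.94]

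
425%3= 2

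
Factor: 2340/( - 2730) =-2^1*3^1*7^( - 1)= - 6/7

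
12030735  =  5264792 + 6765943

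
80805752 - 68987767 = 11817985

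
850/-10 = -85 + 0/1=- 85.00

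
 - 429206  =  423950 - 853156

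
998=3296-2298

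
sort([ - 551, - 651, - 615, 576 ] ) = [ - 651, - 615, - 551, 576]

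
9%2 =1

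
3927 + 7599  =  11526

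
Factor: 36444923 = 17^2*126107^1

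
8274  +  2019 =10293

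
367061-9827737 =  - 9460676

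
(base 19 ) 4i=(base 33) 2s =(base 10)94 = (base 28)3A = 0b1011110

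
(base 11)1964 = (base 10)2490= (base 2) 100110111010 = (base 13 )1197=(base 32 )2dq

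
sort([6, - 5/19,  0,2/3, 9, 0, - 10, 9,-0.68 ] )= [ - 10, - 0.68, - 5/19, 0, 0 , 2/3, 6, 9, 9]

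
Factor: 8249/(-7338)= - 2^(-1 )*3^(-1)*73^1*113^1*1223^( - 1)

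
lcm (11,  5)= 55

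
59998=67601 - 7603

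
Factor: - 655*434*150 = - 42640500 =- 2^2*3^1*5^3*7^1*31^1*131^1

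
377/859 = 377/859 =0.44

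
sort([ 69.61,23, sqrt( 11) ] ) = [ sqrt( 11), 23 , 69.61 ] 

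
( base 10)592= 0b1001010000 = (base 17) 20e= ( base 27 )LP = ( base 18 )1eg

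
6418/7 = 6418/7 = 916.86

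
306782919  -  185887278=120895641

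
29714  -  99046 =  - 69332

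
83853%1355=1198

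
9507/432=22 + 1/144  =  22.01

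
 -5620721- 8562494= -14183215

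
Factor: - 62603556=-2^2*3^1*19^1*37^1*41^1 * 181^1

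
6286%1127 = 651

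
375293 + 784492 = 1159785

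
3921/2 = 3921/2=1960.50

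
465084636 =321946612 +143138024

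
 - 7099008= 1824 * ( - 3892)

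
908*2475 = 2247300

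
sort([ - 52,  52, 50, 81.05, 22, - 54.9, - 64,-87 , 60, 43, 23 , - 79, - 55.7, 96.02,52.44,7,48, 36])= [ - 87, - 79,-64, - 55.7,  -  54.9,  -  52, 7 , 22, 23,36, 43, 48,50 , 52, 52.44,60,81.05,96.02 ] 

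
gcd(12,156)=12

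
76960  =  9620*8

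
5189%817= 287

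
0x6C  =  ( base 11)99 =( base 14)7a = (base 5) 413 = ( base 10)108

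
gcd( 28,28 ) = 28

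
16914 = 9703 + 7211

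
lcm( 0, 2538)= 0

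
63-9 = 54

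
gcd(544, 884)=68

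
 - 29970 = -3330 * 9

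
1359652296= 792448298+567203998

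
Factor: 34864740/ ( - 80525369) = -2^2* 3^2*5^1 * 23^( - 1)*43^(-1) * 109^1*1777^1*81421^(-1 ) 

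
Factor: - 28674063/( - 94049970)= 2^( - 1)*3^1*5^(-1)*7^( - 1)*11^1*31^(-1)*14447^( - 1 )*289637^1= 9558021/31349990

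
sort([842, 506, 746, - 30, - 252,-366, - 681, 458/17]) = [  -  681,  -  366, - 252, - 30,  458/17,506,746,842]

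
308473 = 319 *967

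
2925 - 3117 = - 192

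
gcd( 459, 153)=153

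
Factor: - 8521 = -8521^1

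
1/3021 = 1/3021 = 0.00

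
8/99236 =2/24809 = 0.00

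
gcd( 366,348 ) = 6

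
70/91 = 10/13 = 0.77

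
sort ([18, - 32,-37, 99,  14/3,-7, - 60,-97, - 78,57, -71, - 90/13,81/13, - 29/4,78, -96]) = [ - 97, - 96,- 78, - 71, -60,  -  37, - 32, - 29/4, - 7, - 90/13, 14/3,81/13, 18, 57,78,  99] 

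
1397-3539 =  - 2142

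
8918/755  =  11+ 613/755 = 11.81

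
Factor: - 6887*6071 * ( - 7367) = 13^1* 53^1*71^1*97^1*139^1*467^1 = 308021467559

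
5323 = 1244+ 4079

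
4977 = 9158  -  4181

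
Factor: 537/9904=2^( - 4)*3^1*179^1*619^( - 1 )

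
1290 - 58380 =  - 57090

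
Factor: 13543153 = 13^2*127^1 * 631^1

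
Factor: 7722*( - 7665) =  - 59189130 = - 2^1*3^4*5^1*7^1*11^1*13^1*73^1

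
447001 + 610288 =1057289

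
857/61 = 14+ 3/61 = 14.05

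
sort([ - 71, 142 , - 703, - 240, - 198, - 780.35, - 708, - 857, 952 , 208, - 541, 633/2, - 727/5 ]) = [ - 857,- 780.35, - 708, - 703, - 541,- 240,- 198,-727/5, - 71,142,208, 633/2,952] 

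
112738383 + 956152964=1068891347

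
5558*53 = 294574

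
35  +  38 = 73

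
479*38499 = 18441021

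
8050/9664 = 4025/4832 = 0.83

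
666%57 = 39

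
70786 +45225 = 116011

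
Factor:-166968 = - 2^3 *3^3 *773^1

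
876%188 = 124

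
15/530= 3/106  =  0.03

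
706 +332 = 1038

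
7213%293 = 181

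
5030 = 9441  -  4411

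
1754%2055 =1754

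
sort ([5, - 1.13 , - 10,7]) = [ - 10, - 1.13, 5,  7 ] 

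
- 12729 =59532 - 72261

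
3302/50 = 1651/25 =66.04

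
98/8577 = 98/8577= 0.01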